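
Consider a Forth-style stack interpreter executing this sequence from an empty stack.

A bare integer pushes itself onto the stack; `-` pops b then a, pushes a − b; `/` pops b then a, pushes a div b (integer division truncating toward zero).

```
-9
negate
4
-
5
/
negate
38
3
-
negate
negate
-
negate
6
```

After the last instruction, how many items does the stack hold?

2

-9      -9
negate  9
4       9 4
-       5
5       5 5
/       1
negate  -1
38      -1 38
3       -1 38 3
-       -1 35
negate  -1 -35
negate  -1 35
-       -36
negate  36
6       36 6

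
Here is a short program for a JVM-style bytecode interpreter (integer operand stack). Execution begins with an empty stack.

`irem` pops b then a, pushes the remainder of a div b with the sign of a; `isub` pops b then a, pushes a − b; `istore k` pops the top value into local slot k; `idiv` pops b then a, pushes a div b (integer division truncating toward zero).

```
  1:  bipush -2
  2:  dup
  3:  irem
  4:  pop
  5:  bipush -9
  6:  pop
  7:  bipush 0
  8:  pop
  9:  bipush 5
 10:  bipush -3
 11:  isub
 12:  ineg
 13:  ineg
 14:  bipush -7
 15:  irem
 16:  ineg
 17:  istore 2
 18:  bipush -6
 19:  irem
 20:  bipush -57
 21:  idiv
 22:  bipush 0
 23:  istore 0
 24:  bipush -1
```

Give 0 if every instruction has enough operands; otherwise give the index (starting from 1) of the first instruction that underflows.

19

bipush -2 -> -2
dup       -> -2 -2
irem      -> 0
pop       -> (empty)
bipush -9 -> -9
pop       -> (empty)
bipush 0  -> 0
pop       -> (empty)
bipush 5  -> 5
bipush -3 -> 5 -3
isub      -> 8
ineg      -> -8
ineg      -> 8
bipush -7 -> 8 -7
irem      -> 1
ineg      -> -1
istore 2  -> (empty)
bipush -6 -> -6
irem  — needs 2 operands, stack has 1 → underflow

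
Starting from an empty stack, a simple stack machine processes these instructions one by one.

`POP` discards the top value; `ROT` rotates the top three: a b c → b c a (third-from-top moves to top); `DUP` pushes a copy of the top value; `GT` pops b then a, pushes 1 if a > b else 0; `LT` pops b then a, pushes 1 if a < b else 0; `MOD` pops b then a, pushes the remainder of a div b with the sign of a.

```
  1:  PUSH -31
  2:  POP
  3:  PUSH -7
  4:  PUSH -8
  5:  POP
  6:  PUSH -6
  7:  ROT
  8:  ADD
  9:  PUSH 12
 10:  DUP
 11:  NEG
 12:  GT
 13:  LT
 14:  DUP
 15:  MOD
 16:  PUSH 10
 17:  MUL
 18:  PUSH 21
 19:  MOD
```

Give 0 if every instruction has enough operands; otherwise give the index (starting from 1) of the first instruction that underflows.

7

PUSH -31 -> -31
POP      -> (empty)
PUSH -7  -> -7
PUSH -8  -> -7 -8
POP      -> -7
PUSH -6  -> -7 -6
ROT  — needs 3 operands, stack has 2 → underflow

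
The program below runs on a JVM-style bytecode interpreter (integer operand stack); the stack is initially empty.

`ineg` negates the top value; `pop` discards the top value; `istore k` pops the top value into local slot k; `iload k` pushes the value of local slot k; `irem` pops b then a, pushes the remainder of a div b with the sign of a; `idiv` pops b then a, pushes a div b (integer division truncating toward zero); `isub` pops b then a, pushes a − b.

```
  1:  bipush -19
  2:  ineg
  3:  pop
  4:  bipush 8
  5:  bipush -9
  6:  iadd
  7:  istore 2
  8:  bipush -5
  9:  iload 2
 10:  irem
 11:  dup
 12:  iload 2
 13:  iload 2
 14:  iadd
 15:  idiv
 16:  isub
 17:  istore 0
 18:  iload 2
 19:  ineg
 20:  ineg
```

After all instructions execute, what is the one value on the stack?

bipush -19 : -19
ineg       : 19
pop        : (empty)
bipush 8   : 8
bipush -9  : 8 -9
iadd       : -1
istore 2   : (empty)
bipush -5  : -5
iload 2    : -5 -1
irem       : 0
dup        : 0 0
iload 2    : 0 0 -1
iload 2    : 0 0 -1 -1
iadd       : 0 0 -2
idiv       : 0 0
isub       : 0
istore 0   : (empty)
iload 2    : -1
ineg       : 1
ineg       : -1

-1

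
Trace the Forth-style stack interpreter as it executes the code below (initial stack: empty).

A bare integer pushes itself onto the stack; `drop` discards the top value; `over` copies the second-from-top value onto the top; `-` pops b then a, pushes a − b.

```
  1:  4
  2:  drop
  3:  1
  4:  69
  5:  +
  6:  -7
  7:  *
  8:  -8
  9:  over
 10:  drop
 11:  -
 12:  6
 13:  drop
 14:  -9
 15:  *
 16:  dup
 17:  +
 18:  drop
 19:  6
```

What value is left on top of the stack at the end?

4    → 4
drop → (empty)
1    → 1
69   → 1 69
+    → 70
-7   → 70 -7
*    → -490
-8   → -490 -8
over → -490 -8 -490
drop → -490 -8
-    → -482
6    → -482 6
drop → -482
-9   → -482 -9
*    → 4338
dup  → 4338 4338
+    → 8676
drop → (empty)
6    → 6

6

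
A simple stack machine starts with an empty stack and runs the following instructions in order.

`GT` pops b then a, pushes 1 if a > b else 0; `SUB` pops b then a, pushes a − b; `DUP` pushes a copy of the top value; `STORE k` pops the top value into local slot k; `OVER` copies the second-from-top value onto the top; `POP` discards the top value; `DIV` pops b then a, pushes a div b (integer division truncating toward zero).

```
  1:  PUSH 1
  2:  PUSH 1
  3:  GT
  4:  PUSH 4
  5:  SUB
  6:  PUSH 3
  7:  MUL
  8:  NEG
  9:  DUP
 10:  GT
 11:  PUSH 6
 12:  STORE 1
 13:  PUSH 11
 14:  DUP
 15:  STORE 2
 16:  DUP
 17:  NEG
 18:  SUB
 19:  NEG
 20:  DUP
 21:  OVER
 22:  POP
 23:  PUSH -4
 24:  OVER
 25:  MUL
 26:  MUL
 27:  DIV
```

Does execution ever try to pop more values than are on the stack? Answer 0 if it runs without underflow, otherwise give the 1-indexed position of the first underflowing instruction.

0

PUSH 1  -> [1]
PUSH 1  -> [1, 1]
GT      -> [0]
PUSH 4  -> [0, 4]
SUB     -> [-4]
PUSH 3  -> [-4, 3]
MUL     -> [-12]
NEG     -> [12]
DUP     -> [12, 12]
GT      -> [0]
PUSH 6  -> [0, 6]
STORE 1 -> [0]
PUSH 11 -> [0, 11]
DUP     -> [0, 11, 11]
STORE 2 -> [0, 11]
DUP     -> [0, 11, 11]
NEG     -> [0, 11, -11]
SUB     -> [0, 22]
NEG     -> [0, -22]
DUP     -> [0, -22, -22]
OVER    -> [0, -22, -22, -22]
POP     -> [0, -22, -22]
PUSH -4 -> [0, -22, -22, -4]
OVER    -> [0, -22, -22, -4, -22]
MUL     -> [0, -22, -22, 88]
MUL     -> [0, -22, -1936]
DIV     -> [0, 0]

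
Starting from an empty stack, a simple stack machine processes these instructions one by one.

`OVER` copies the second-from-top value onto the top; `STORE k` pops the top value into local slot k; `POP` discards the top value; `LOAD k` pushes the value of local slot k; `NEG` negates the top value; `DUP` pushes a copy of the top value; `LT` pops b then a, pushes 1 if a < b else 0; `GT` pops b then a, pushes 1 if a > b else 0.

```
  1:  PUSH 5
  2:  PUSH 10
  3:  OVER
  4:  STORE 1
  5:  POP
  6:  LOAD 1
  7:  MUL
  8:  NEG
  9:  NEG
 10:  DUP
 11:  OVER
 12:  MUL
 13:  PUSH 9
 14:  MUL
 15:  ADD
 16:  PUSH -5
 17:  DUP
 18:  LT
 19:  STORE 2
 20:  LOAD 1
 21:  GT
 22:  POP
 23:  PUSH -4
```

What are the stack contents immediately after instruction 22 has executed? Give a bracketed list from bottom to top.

[]

PUSH 5  -> [5]
PUSH 10 -> [5, 10]
OVER    -> [5, 10, 5]
STORE 1 -> [5, 10]
POP     -> [5]
LOAD 1  -> [5, 5]
MUL     -> [25]
NEG     -> [-25]
NEG     -> [25]
DUP     -> [25, 25]
OVER    -> [25, 25, 25]
MUL     -> [25, 625]
PUSH 9  -> [25, 625, 9]
MUL     -> [25, 5625]
ADD     -> [5650]
PUSH -5 -> [5650, -5]
DUP     -> [5650, -5, -5]
LT      -> [5650, 0]
STORE 2 -> [5650]
LOAD 1  -> [5650, 5]
GT      -> [1]
POP     -> []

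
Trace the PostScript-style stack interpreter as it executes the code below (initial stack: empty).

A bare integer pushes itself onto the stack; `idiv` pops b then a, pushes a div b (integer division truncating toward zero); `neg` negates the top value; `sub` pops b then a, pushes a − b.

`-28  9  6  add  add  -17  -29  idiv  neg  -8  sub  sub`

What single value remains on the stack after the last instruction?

-21

-28   -28
9     -28 9
6     -28 9 6
add   -28 15
add   -13
-17   -13 -17
-29   -13 -17 -29
idiv  -13 0
neg   -13 0
-8    -13 0 -8
sub   -13 8
sub   -21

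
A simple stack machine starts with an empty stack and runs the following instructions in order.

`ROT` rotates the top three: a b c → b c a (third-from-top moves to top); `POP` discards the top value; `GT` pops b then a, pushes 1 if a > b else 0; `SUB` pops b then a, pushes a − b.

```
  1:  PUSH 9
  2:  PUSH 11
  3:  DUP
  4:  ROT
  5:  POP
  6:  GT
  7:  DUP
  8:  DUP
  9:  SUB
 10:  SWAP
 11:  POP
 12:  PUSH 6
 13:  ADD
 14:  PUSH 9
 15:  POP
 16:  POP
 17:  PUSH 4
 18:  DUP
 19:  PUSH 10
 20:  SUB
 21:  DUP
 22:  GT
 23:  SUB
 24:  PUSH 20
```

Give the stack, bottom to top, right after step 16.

PUSH 9   [9]
PUSH 11  [9, 11]
DUP      [9, 11, 11]
ROT      [11, 11, 9]
POP      [11, 11]
GT       [0]
DUP      [0, 0]
DUP      [0, 0, 0]
SUB      [0, 0]
SWAP     [0, 0]
POP      [0]
PUSH 6   [0, 6]
ADD      [6]
PUSH 9   [6, 9]
POP      [6]
POP      []

[]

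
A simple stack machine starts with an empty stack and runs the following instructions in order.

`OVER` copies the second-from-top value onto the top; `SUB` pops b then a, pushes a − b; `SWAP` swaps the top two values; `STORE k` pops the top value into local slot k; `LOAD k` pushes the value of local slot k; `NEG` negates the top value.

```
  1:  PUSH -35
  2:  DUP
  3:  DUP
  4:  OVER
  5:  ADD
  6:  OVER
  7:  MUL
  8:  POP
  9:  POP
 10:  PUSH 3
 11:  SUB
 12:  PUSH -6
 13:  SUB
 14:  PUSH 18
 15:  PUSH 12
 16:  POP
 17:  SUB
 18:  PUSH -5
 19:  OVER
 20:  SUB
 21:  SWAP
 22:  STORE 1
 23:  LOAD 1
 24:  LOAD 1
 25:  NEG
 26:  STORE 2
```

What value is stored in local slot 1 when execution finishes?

PUSH -35  -35
DUP       -35 -35
DUP       -35 -35 -35
OVER      -35 -35 -35 -35
ADD       -35 -35 -70
OVER      -35 -35 -70 -35
MUL       -35 -35 2450
POP       -35 -35
POP       -35
PUSH 3    -35 3
SUB       -38
PUSH -6   -38 -6
SUB       -32
PUSH 18   -32 18
PUSH 12   -32 18 12
POP       -32 18
SUB       -50
PUSH -5   -50 -5
OVER      -50 -5 -50
SUB       -50 45
SWAP      45 -50
STORE 1   45
LOAD 1    45 -50
LOAD 1    45 -50 -50
NEG       45 -50 50
STORE 2   45 -50

-50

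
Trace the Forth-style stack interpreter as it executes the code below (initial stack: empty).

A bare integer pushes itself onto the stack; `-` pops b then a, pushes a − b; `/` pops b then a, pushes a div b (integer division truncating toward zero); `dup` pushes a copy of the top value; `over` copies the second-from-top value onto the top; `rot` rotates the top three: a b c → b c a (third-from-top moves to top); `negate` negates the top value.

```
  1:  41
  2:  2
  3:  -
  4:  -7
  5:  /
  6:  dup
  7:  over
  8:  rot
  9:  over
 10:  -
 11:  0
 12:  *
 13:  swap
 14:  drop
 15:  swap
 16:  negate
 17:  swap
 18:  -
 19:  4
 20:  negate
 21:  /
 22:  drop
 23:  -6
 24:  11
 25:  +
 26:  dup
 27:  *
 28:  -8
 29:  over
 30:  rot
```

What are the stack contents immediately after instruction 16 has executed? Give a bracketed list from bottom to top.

41     → [41]
2      → [41, 2]
-      → [39]
-7     → [39, -7]
/      → [-5]
dup    → [-5, -5]
over   → [-5, -5, -5]
rot    → [-5, -5, -5]
over   → [-5, -5, -5, -5]
-      → [-5, -5, 0]
0      → [-5, -5, 0, 0]
*      → [-5, -5, 0]
swap   → [-5, 0, -5]
drop   → [-5, 0]
swap   → [0, -5]
negate → [0, 5]

[0, 5]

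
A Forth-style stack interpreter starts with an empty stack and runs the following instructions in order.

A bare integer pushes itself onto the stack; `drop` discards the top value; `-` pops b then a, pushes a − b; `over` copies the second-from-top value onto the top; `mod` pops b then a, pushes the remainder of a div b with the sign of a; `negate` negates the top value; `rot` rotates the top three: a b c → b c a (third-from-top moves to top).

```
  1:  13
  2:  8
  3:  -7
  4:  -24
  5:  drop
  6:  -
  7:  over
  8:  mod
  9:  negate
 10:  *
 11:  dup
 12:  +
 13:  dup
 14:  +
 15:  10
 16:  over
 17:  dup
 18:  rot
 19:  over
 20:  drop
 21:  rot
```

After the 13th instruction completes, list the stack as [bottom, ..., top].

13      [13]
8       [13, 8]
-7      [13, 8, -7]
-24     [13, 8, -7, -24]
drop    [13, 8, -7]
-       [13, 15]
over    [13, 15, 13]
mod     [13, 2]
negate  [13, -2]
*       [-26]
dup     [-26, -26]
+       [-52]
dup     [-52, -52]

[-52, -52]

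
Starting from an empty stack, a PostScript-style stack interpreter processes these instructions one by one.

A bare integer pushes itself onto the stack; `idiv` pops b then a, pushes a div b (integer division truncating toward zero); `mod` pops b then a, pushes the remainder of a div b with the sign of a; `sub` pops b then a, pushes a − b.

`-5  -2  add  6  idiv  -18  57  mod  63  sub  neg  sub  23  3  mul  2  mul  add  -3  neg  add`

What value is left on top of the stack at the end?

-5   → -5
-2   → -5 -2
add  → -7
6    → -7 6
idiv → -1
-18  → -1 -18
57   → -1 -18 57
mod  → -1 -18
63   → -1 -18 63
sub  → -1 -81
neg  → -1 81
sub  → -82
23   → -82 23
3    → -82 23 3
mul  → -82 69
2    → -82 69 2
mul  → -82 138
add  → 56
-3   → 56 -3
neg  → 56 3
add  → 59

59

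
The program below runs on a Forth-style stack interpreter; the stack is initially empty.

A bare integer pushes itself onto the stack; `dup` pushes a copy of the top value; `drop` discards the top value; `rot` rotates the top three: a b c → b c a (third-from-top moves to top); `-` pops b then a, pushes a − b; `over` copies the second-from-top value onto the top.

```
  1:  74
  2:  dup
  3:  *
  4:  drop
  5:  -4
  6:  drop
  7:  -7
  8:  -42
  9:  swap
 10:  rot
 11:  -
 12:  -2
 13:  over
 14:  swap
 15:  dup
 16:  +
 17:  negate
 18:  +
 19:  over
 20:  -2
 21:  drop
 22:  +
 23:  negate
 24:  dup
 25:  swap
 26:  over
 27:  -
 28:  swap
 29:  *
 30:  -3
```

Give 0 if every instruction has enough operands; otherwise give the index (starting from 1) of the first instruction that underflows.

10

74   → 74
dup  → 74 74
*    → 5476
drop → (empty)
-4   → -4
drop → (empty)
-7   → -7
-42  → -7 -42
swap → -42 -7
rot  — needs 3 operands, stack has 2 → underflow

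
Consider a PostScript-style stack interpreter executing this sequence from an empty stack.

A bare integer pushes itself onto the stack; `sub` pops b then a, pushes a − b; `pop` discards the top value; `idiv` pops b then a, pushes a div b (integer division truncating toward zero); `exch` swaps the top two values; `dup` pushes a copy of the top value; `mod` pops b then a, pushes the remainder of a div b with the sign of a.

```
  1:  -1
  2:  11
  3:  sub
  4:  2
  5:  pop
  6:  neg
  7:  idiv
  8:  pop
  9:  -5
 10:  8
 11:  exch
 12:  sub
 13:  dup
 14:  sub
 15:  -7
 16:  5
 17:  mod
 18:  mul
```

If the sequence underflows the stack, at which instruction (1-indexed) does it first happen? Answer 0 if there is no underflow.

7

-1  -> [-1]
11  -> [-1, 11]
sub -> [-12]
2   -> [-12, 2]
pop -> [-12]
neg -> [12]
idiv  — needs 2 operands, stack has 1 → underflow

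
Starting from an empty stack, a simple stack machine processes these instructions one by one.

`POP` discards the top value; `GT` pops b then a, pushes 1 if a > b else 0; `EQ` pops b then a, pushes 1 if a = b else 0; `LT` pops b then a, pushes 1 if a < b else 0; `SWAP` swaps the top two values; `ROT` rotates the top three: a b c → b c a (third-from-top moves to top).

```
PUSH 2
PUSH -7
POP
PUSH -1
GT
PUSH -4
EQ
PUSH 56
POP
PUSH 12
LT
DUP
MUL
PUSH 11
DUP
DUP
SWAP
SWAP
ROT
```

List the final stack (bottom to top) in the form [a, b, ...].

[1, 11, 11, 11]

PUSH 2  -> [2]
PUSH -7 -> [2, -7]
POP     -> [2]
PUSH -1 -> [2, -1]
GT      -> [1]
PUSH -4 -> [1, -4]
EQ      -> [0]
PUSH 56 -> [0, 56]
POP     -> [0]
PUSH 12 -> [0, 12]
LT      -> [1]
DUP     -> [1, 1]
MUL     -> [1]
PUSH 11 -> [1, 11]
DUP     -> [1, 11, 11]
DUP     -> [1, 11, 11, 11]
SWAP    -> [1, 11, 11, 11]
SWAP    -> [1, 11, 11, 11]
ROT     -> [1, 11, 11, 11]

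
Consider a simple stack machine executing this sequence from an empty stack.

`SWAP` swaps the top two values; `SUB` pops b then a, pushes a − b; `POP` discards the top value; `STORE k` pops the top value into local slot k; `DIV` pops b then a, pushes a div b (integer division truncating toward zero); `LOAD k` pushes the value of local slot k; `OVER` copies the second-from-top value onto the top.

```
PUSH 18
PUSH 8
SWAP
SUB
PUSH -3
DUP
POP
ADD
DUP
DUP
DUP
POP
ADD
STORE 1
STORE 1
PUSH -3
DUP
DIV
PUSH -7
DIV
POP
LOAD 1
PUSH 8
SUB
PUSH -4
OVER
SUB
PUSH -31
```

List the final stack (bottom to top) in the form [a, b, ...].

PUSH 18  : 18
PUSH 8   : 18 8
SWAP     : 8 18
SUB      : -10
PUSH -3  : -10 -3
DUP      : -10 -3 -3
POP      : -10 -3
ADD      : -13
DUP      : -13 -13
DUP      : -13 -13 -13
DUP      : -13 -13 -13 -13
POP      : -13 -13 -13
ADD      : -13 -26
STORE 1  : -13
STORE 1  : (empty)
PUSH -3  : -3
DUP      : -3 -3
DIV      : 1
PUSH -7  : 1 -7
DIV      : 0
POP      : (empty)
LOAD 1   : -13
PUSH 8   : -13 8
SUB      : -21
PUSH -4  : -21 -4
OVER     : -21 -4 -21
SUB      : -21 17
PUSH -31 : -21 17 -31

[-21, 17, -31]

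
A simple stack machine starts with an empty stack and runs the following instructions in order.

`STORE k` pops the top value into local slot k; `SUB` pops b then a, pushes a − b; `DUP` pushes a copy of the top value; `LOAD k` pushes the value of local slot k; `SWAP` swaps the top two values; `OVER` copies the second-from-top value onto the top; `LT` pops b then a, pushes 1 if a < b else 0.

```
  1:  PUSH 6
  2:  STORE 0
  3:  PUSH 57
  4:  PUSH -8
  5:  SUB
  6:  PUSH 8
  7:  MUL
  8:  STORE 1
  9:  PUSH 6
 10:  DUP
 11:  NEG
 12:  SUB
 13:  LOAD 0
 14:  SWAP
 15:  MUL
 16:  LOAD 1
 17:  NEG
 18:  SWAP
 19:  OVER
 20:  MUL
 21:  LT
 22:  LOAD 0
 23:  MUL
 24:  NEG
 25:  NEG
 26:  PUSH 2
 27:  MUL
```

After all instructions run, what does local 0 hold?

6

PUSH 6  → 6
STORE 0 → (empty)
PUSH 57 → 57
PUSH -8 → 57 -8
SUB     → 65
PUSH 8  → 65 8
MUL     → 520
STORE 1 → (empty)
PUSH 6  → 6
DUP     → 6 6
NEG     → 6 -6
SUB     → 12
LOAD 0  → 12 6
SWAP    → 6 12
MUL     → 72
LOAD 1  → 72 520
NEG     → 72 -520
SWAP    → -520 72
OVER    → -520 72 -520
MUL     → -520 -37440
LT      → 0
LOAD 0  → 0 6
MUL     → 0
NEG     → 0
NEG     → 0
PUSH 2  → 0 2
MUL     → 0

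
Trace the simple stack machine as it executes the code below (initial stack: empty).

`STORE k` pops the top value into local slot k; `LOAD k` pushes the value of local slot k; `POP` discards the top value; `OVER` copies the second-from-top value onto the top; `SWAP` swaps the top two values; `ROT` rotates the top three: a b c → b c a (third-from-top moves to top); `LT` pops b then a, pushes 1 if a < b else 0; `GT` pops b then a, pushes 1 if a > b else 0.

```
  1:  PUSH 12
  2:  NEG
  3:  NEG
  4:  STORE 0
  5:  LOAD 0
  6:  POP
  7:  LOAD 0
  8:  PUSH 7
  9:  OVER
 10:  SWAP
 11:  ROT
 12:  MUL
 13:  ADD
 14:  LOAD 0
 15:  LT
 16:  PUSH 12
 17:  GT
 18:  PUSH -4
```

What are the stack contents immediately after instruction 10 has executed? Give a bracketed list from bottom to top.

[12, 12, 7]

PUSH 12 → [12]
NEG     → [-12]
NEG     → [12]
STORE 0 → []
LOAD 0  → [12]
POP     → []
LOAD 0  → [12]
PUSH 7  → [12, 7]
OVER    → [12, 7, 12]
SWAP    → [12, 12, 7]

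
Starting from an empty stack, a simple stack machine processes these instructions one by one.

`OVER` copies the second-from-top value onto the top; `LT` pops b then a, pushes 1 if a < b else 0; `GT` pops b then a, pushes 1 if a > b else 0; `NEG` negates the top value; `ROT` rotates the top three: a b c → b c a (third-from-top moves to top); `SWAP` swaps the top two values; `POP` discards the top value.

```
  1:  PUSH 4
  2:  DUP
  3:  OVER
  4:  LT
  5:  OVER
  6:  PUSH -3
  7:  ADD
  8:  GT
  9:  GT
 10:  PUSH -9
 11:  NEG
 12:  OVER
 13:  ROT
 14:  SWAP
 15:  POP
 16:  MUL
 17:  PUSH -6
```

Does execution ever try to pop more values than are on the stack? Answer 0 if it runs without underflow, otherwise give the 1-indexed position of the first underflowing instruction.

0

PUSH 4   [4]
DUP      [4, 4]
OVER     [4, 4, 4]
LT       [4, 0]
OVER     [4, 0, 4]
PUSH -3  [4, 0, 4, -3]
ADD      [4, 0, 1]
GT       [4, 0]
GT       [1]
PUSH -9  [1, -9]
NEG      [1, 9]
OVER     [1, 9, 1]
ROT      [9, 1, 1]
SWAP     [9, 1, 1]
POP      [9, 1]
MUL      [9]
PUSH -6  [9, -6]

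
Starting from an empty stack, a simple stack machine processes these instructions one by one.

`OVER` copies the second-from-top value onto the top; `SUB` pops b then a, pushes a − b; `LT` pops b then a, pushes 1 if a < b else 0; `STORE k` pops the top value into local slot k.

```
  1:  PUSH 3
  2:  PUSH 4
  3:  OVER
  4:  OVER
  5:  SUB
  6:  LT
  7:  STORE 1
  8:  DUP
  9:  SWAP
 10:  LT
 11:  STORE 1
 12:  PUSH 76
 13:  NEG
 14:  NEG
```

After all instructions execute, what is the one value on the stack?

76

PUSH 3   3
PUSH 4   3 4
OVER     3 4 3
OVER     3 4 3 4
SUB      3 4 -1
LT       3 0
STORE 1  3
DUP      3 3
SWAP     3 3
LT       0
STORE 1  (empty)
PUSH 76  76
NEG      -76
NEG      76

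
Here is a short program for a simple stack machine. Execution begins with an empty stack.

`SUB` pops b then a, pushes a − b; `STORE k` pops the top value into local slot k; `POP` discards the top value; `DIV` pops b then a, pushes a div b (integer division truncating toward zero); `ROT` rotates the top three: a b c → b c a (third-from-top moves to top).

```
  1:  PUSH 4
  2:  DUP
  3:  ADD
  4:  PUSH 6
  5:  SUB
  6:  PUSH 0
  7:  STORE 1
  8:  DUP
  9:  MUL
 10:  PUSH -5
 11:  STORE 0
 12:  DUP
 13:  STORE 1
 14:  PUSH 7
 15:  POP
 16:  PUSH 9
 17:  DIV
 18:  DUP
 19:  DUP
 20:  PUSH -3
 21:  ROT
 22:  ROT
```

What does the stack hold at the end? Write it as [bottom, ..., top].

PUSH 4   4
DUP      4 4
ADD      8
PUSH 6   8 6
SUB      2
PUSH 0   2 0
STORE 1  2
DUP      2 2
MUL      4
PUSH -5  4 -5
STORE 0  4
DUP      4 4
STORE 1  4
PUSH 7   4 7
POP      4
PUSH 9   4 9
DIV      0
DUP      0 0
DUP      0 0 0
PUSH -3  0 0 0 -3
ROT      0 0 -3 0
ROT      0 -3 0 0

[0, -3, 0, 0]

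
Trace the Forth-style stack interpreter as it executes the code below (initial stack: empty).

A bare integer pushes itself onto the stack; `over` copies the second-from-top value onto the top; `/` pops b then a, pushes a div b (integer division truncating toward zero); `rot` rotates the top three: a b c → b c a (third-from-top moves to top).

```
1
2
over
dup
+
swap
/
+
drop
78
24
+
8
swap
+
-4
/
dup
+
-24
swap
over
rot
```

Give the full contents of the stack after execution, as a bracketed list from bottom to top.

[-54, -24, -24]

1     [1]
2     [1, 2]
over  [1, 2, 1]
dup   [1, 2, 1, 1]
+     [1, 2, 2]
swap  [1, 2, 2]
/     [1, 1]
+     [2]
drop  []
78    [78]
24    [78, 24]
+     [102]
8     [102, 8]
swap  [8, 102]
+     [110]
-4    [110, -4]
/     [-27]
dup   [-27, -27]
+     [-54]
-24   [-54, -24]
swap  [-24, -54]
over  [-24, -54, -24]
rot   [-54, -24, -24]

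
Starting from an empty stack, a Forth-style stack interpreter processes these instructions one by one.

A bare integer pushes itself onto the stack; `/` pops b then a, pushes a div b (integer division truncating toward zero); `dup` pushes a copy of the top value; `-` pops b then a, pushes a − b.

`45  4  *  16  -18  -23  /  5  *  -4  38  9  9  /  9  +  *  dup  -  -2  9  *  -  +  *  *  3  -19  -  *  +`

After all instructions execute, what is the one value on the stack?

45  : [45]
4   : [45, 4]
*   : [180]
16  : [180, 16]
-18 : [180, 16, -18]
-23 : [180, 16, -18, -23]
/   : [180, 16, 0]
5   : [180, 16, 0, 5]
*   : [180, 16, 0]
-4  : [180, 16, 0, -4]
38  : [180, 16, 0, -4, 38]
9   : [180, 16, 0, -4, 38, 9]
9   : [180, 16, 0, -4, 38, 9, 9]
/   : [180, 16, 0, -4, 38, 1]
9   : [180, 16, 0, -4, 38, 1, 9]
+   : [180, 16, 0, -4, 38, 10]
*   : [180, 16, 0, -4, 380]
dup : [180, 16, 0, -4, 380, 380]
-   : [180, 16, 0, -4, 0]
-2  : [180, 16, 0, -4, 0, -2]
9   : [180, 16, 0, -4, 0, -2, 9]
*   : [180, 16, 0, -4, 0, -18]
-   : [180, 16, 0, -4, 18]
+   : [180, 16, 0, 14]
*   : [180, 16, 0]
*   : [180, 0]
3   : [180, 0, 3]
-19 : [180, 0, 3, -19]
-   : [180, 0, 22]
*   : [180, 0]
+   : [180]

180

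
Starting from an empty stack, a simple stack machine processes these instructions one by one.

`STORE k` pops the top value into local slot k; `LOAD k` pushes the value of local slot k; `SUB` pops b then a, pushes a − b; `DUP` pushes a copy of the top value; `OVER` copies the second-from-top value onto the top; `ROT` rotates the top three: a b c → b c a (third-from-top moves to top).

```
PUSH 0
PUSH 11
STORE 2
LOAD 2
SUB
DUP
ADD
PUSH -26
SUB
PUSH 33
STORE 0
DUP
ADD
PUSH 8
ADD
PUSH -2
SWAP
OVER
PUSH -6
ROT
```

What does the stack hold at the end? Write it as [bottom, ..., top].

[-2, -2, -6, 16]

PUSH 0   -> 0
PUSH 11  -> 0 11
STORE 2  -> 0
LOAD 2   -> 0 11
SUB      -> -11
DUP      -> -11 -11
ADD      -> -22
PUSH -26 -> -22 -26
SUB      -> 4
PUSH 33  -> 4 33
STORE 0  -> 4
DUP      -> 4 4
ADD      -> 8
PUSH 8   -> 8 8
ADD      -> 16
PUSH -2  -> 16 -2
SWAP     -> -2 16
OVER     -> -2 16 -2
PUSH -6  -> -2 16 -2 -6
ROT      -> -2 -2 -6 16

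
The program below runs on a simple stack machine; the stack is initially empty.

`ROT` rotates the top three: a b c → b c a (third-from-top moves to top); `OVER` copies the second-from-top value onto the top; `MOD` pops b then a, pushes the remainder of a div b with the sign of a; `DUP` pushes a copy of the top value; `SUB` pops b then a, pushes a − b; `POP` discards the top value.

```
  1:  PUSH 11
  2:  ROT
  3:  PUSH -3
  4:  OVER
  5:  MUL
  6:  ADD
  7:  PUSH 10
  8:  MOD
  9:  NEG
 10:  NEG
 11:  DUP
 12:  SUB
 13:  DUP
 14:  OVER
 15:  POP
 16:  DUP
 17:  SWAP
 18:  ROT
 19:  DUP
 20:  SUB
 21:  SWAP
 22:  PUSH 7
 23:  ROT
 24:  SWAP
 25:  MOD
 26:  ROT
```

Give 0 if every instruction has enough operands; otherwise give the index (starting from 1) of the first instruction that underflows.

PUSH 11 → [11]
ROT  — needs 3 operands, stack has 1 → underflow

2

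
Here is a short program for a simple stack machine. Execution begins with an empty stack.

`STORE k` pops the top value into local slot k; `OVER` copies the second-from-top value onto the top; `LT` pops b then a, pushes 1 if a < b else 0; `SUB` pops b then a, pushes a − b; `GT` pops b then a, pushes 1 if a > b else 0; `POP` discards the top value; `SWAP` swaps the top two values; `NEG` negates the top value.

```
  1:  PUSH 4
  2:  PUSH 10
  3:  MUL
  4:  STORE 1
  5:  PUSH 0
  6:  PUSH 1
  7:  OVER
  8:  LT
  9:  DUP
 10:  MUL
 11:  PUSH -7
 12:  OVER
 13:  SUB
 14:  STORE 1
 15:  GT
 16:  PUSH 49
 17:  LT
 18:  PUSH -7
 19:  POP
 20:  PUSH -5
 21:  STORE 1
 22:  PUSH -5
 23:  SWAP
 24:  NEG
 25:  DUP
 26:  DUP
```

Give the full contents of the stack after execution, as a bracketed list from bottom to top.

[-5, -1, -1, -1]

PUSH 4  : [4]
PUSH 10 : [4, 10]
MUL     : [40]
STORE 1 : []
PUSH 0  : [0]
PUSH 1  : [0, 1]
OVER    : [0, 1, 0]
LT      : [0, 0]
DUP     : [0, 0, 0]
MUL     : [0, 0]
PUSH -7 : [0, 0, -7]
OVER    : [0, 0, -7, 0]
SUB     : [0, 0, -7]
STORE 1 : [0, 0]
GT      : [0]
PUSH 49 : [0, 49]
LT      : [1]
PUSH -7 : [1, -7]
POP     : [1]
PUSH -5 : [1, -5]
STORE 1 : [1]
PUSH -5 : [1, -5]
SWAP    : [-5, 1]
NEG     : [-5, -1]
DUP     : [-5, -1, -1]
DUP     : [-5, -1, -1, -1]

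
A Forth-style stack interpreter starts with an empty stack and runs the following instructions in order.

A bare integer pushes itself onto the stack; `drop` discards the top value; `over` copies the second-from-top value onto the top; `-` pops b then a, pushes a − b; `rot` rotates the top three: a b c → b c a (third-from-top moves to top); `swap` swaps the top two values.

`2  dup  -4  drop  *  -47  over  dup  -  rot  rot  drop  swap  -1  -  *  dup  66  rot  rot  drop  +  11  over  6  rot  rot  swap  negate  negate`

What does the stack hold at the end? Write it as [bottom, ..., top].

[70, 6, 70, 11]

2      : [2]
dup    : [2, 2]
-4     : [2, 2, -4]
drop   : [2, 2]
*      : [4]
-47    : [4, -47]
over   : [4, -47, 4]
dup    : [4, -47, 4, 4]
-      : [4, -47, 0]
rot    : [-47, 0, 4]
rot    : [0, 4, -47]
drop   : [0, 4]
swap   : [4, 0]
-1     : [4, 0, -1]
-      : [4, 1]
*      : [4]
dup    : [4, 4]
66     : [4, 4, 66]
rot    : [4, 66, 4]
rot    : [66, 4, 4]
drop   : [66, 4]
+      : [70]
11     : [70, 11]
over   : [70, 11, 70]
6      : [70, 11, 70, 6]
rot    : [70, 70, 6, 11]
rot    : [70, 6, 11, 70]
swap   : [70, 6, 70, 11]
negate : [70, 6, 70, -11]
negate : [70, 6, 70, 11]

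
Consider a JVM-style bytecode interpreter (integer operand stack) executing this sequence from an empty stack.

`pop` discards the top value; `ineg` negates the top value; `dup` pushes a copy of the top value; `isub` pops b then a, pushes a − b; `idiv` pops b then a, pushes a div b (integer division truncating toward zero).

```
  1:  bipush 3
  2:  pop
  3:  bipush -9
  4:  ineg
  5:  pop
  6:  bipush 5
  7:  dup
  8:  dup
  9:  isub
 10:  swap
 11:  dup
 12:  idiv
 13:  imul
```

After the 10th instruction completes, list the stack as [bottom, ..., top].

bipush 3  : 3
pop       : (empty)
bipush -9 : -9
ineg      : 9
pop       : (empty)
bipush 5  : 5
dup       : 5 5
dup       : 5 5 5
isub      : 5 0
swap      : 0 5

[0, 5]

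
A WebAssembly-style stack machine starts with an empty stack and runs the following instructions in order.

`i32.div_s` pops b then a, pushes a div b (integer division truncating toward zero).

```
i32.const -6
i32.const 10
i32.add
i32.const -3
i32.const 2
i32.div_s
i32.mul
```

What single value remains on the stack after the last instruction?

i32.const -6  -6
i32.const 10  -6 10
i32.add       4
i32.const -3  4 -3
i32.const 2   4 -3 2
i32.div_s     4 -1
i32.mul       -4

-4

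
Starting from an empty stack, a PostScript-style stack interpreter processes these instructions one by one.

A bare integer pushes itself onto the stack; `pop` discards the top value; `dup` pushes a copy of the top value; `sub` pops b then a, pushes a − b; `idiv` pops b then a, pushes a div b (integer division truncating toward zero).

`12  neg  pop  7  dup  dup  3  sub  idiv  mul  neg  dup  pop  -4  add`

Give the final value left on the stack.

12   : [12]
neg  : [-12]
pop  : []
7    : [7]
dup  : [7, 7]
dup  : [7, 7, 7]
3    : [7, 7, 7, 3]
sub  : [7, 7, 4]
idiv : [7, 1]
mul  : [7]
neg  : [-7]
dup  : [-7, -7]
pop  : [-7]
-4   : [-7, -4]
add  : [-11]

-11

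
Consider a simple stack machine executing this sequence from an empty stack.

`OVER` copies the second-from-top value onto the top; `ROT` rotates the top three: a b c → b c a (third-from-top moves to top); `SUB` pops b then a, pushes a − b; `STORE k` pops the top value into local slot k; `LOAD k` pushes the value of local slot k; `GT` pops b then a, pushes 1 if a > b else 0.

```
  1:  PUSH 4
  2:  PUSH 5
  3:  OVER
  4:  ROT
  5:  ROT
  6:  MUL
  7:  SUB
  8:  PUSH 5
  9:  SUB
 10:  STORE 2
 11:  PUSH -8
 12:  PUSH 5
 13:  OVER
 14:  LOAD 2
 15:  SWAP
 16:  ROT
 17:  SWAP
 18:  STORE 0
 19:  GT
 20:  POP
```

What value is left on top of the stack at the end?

PUSH 4  : 4
PUSH 5  : 4 5
OVER    : 4 5 4
ROT     : 5 4 4
ROT     : 4 4 5
MUL     : 4 20
SUB     : -16
PUSH 5  : -16 5
SUB     : -21
STORE 2 : (empty)
PUSH -8 : -8
PUSH 5  : -8 5
OVER    : -8 5 -8
LOAD 2  : -8 5 -8 -21
SWAP    : -8 5 -21 -8
ROT     : -8 -21 -8 5
SWAP    : -8 -21 5 -8
STORE 0 : -8 -21 5
GT      : -8 0
POP     : -8

-8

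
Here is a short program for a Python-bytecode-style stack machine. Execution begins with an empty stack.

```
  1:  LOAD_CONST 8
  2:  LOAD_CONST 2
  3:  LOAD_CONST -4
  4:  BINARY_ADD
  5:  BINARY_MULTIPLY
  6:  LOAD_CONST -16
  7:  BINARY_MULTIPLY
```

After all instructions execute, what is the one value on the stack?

LOAD_CONST 8    -> [8]
LOAD_CONST 2    -> [8, 2]
LOAD_CONST -4   -> [8, 2, -4]
BINARY_ADD      -> [8, -2]
BINARY_MULTIPLY -> [-16]
LOAD_CONST -16  -> [-16, -16]
BINARY_MULTIPLY -> [256]

256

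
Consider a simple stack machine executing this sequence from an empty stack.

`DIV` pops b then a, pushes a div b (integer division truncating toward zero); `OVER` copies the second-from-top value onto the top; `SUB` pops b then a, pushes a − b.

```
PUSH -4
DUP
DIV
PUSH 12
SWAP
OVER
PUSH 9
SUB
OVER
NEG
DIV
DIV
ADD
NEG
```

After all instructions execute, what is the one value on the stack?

-12

PUSH -4 : [-4]
DUP     : [-4, -4]
DIV     : [1]
PUSH 12 : [1, 12]
SWAP    : [12, 1]
OVER    : [12, 1, 12]
PUSH 9  : [12, 1, 12, 9]
SUB     : [12, 1, 3]
OVER    : [12, 1, 3, 1]
NEG     : [12, 1, 3, -1]
DIV     : [12, 1, -3]
DIV     : [12, 0]
ADD     : [12]
NEG     : [-12]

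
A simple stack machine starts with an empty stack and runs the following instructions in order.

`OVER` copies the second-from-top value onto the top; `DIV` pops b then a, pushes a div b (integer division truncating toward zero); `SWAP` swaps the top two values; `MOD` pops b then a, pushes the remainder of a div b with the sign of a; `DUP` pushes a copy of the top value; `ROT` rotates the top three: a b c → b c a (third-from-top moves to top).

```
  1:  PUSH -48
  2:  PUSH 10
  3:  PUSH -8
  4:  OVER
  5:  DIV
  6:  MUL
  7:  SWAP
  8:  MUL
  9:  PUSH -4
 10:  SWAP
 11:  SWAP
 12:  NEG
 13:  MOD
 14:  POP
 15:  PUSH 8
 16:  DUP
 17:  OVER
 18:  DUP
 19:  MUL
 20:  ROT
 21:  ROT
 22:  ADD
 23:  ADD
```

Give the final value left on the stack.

80

PUSH -48 -> -48
PUSH 10  -> -48 10
PUSH -8  -> -48 10 -8
OVER     -> -48 10 -8 10
DIV      -> -48 10 0
MUL      -> -48 0
SWAP     -> 0 -48
MUL      -> 0
PUSH -4  -> 0 -4
SWAP     -> -4 0
SWAP     -> 0 -4
NEG      -> 0 4
MOD      -> 0
POP      -> (empty)
PUSH 8   -> 8
DUP      -> 8 8
OVER     -> 8 8 8
DUP      -> 8 8 8 8
MUL      -> 8 8 64
ROT      -> 8 64 8
ROT      -> 64 8 8
ADD      -> 64 16
ADD      -> 80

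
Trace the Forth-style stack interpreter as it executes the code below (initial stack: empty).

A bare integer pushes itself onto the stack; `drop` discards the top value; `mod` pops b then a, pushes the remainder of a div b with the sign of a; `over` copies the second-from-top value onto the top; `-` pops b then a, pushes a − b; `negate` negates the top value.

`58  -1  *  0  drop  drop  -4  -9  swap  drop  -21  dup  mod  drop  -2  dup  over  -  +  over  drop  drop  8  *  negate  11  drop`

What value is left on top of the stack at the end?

58      58
-1      58 -1
*       -58
0       -58 0
drop    -58
drop    (empty)
-4      -4
-9      -4 -9
swap    -9 -4
drop    -9
-21     -9 -21
dup     -9 -21 -21
mod     -9 0
drop    -9
-2      -9 -2
dup     -9 -2 -2
over    -9 -2 -2 -2
-       -9 -2 0
+       -9 -2
over    -9 -2 -9
drop    -9 -2
drop    -9
8       -9 8
*       -72
negate  72
11      72 11
drop    72

72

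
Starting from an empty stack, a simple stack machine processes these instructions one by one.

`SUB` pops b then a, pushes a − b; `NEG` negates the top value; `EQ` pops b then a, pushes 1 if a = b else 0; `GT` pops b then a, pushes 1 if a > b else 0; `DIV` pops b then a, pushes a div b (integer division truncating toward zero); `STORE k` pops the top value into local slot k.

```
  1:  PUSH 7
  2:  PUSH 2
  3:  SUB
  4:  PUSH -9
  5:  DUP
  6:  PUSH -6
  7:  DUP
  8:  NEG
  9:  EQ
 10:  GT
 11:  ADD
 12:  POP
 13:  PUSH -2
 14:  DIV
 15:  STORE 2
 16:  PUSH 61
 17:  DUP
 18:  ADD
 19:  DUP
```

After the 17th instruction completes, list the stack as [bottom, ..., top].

PUSH 7  → [7]
PUSH 2  → [7, 2]
SUB     → [5]
PUSH -9 → [5, -9]
DUP     → [5, -9, -9]
PUSH -6 → [5, -9, -9, -6]
DUP     → [5, -9, -9, -6, -6]
NEG     → [5, -9, -9, -6, 6]
EQ      → [5, -9, -9, 0]
GT      → [5, -9, 0]
ADD     → [5, -9]
POP     → [5]
PUSH -2 → [5, -2]
DIV     → [-2]
STORE 2 → []
PUSH 61 → [61]
DUP     → [61, 61]

[61, 61]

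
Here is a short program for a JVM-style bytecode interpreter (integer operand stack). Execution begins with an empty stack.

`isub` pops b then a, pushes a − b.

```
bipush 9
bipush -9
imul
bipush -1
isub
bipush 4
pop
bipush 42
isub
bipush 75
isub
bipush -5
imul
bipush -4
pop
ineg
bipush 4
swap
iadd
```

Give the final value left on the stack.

-981

bipush 9  -> [9]
bipush -9 -> [9, -9]
imul      -> [-81]
bipush -1 -> [-81, -1]
isub      -> [-80]
bipush 4  -> [-80, 4]
pop       -> [-80]
bipush 42 -> [-80, 42]
isub      -> [-122]
bipush 75 -> [-122, 75]
isub      -> [-197]
bipush -5 -> [-197, -5]
imul      -> [985]
bipush -4 -> [985, -4]
pop       -> [985]
ineg      -> [-985]
bipush 4  -> [-985, 4]
swap      -> [4, -985]
iadd      -> [-981]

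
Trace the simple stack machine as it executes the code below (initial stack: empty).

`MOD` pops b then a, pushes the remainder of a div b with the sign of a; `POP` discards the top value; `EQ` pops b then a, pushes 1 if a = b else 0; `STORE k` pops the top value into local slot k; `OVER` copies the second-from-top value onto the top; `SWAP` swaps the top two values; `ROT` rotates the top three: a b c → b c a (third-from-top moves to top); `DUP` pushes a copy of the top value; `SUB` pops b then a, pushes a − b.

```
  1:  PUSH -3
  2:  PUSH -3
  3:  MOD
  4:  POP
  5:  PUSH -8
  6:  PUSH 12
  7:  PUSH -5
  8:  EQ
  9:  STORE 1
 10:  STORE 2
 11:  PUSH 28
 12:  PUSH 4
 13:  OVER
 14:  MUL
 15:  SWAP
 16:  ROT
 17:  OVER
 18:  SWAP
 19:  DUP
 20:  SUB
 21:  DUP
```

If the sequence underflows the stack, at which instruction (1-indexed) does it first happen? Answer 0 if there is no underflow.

PUSH -3 → [-3]
PUSH -3 → [-3, -3]
MOD     → [0]
POP     → []
PUSH -8 → [-8]
PUSH 12 → [-8, 12]
PUSH -5 → [-8, 12, -5]
EQ      → [-8, 0]
STORE 1 → [-8]
STORE 2 → []
PUSH 28 → [28]
PUSH 4  → [28, 4]
OVER    → [28, 4, 28]
MUL     → [28, 112]
SWAP    → [112, 28]
ROT  — needs 3 operands, stack has 2 → underflow

16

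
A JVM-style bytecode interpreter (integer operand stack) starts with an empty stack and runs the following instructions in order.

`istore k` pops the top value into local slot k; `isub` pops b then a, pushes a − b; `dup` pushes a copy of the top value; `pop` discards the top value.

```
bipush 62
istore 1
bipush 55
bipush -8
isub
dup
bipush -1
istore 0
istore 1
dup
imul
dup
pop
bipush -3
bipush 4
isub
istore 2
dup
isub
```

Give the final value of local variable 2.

-7

bipush 62  [62]
istore 1   []
bipush 55  [55]
bipush -8  [55, -8]
isub       [63]
dup        [63, 63]
bipush -1  [63, 63, -1]
istore 0   [63, 63]
istore 1   [63]
dup        [63, 63]
imul       [3969]
dup        [3969, 3969]
pop        [3969]
bipush -3  [3969, -3]
bipush 4   [3969, -3, 4]
isub       [3969, -7]
istore 2   [3969]
dup        [3969, 3969]
isub       [0]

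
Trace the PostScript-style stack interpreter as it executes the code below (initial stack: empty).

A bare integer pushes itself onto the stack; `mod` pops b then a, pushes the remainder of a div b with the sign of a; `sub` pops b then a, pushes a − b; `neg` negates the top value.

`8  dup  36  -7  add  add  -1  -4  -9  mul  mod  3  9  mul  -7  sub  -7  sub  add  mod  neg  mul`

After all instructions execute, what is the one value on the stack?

8   -> 8
dup -> 8 8
36  -> 8 8 36
-7  -> 8 8 36 -7
add -> 8 8 29
add -> 8 37
-1  -> 8 37 -1
-4  -> 8 37 -1 -4
-9  -> 8 37 -1 -4 -9
mul -> 8 37 -1 36
mod -> 8 37 -1
3   -> 8 37 -1 3
9   -> 8 37 -1 3 9
mul -> 8 37 -1 27
-7  -> 8 37 -1 27 -7
sub -> 8 37 -1 34
-7  -> 8 37 -1 34 -7
sub -> 8 37 -1 41
add -> 8 37 40
mod -> 8 37
neg -> 8 -37
mul -> -296

-296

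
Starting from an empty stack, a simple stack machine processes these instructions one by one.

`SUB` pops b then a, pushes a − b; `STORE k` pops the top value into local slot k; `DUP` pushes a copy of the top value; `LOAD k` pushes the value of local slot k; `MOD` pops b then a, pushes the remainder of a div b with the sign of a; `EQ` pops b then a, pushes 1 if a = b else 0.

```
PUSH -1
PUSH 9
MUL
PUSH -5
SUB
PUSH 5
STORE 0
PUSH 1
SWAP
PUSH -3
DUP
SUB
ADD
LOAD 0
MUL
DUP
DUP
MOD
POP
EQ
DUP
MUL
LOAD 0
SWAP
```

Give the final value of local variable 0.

5

PUSH -1 -> -1
PUSH 9  -> -1 9
MUL     -> -9
PUSH -5 -> -9 -5
SUB     -> -4
PUSH 5  -> -4 5
STORE 0 -> -4
PUSH 1  -> -4 1
SWAP    -> 1 -4
PUSH -3 -> 1 -4 -3
DUP     -> 1 -4 -3 -3
SUB     -> 1 -4 0
ADD     -> 1 -4
LOAD 0  -> 1 -4 5
MUL     -> 1 -20
DUP     -> 1 -20 -20
DUP     -> 1 -20 -20 -20
MOD     -> 1 -20 0
POP     -> 1 -20
EQ      -> 0
DUP     -> 0 0
MUL     -> 0
LOAD 0  -> 0 5
SWAP    -> 5 0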